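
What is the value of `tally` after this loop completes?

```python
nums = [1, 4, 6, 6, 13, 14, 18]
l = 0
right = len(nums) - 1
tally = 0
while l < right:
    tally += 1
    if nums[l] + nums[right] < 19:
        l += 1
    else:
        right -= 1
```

Steps to find pair summing to 19
`tally` takes the values: 0 → 1 → 2 → 3 → 4 → 5 → 6

Answer: 6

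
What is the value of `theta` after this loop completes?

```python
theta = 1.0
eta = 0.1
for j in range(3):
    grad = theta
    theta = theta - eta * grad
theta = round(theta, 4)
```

Gradient descent: w = 1.0 * (1 - 0.1)^3
`theta` takes the values: 1.0 → 0.9 → 0.81 → 0.729

Answer: 0.729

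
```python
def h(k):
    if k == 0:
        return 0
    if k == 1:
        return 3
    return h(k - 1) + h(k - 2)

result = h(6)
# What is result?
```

Build up from base cases: h(0)=0, h(1)=3, h(2)=3, h(3)=6, h(4)=9, h(5)=15, h(6)=24

Answer: 24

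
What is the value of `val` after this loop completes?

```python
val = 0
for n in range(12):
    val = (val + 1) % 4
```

Increment mod 4, 12 times = 0
`val` takes the values: 0 → 1 → 2 → 3 → 0 → 1 → 2 → 3 → 0 → 1 → 2 → 3 → 0

Answer: 0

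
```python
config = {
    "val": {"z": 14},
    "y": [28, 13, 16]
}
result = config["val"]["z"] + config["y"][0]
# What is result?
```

Trace:
`config = { ...` → config = {'val': {'z': 14}, 'y': [28, 13, 16]}
`result = config["val"]["z"] + config["y"][0]` → result = 42
So result = 42

Answer: 42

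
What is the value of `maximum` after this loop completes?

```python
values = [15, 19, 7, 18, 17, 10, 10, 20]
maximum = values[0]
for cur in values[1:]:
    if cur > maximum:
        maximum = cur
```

Maximum of [15, 19, 7, 18, 17, 10, 10, 20]
`maximum` takes the values: 15 → 19 → 20

Answer: 20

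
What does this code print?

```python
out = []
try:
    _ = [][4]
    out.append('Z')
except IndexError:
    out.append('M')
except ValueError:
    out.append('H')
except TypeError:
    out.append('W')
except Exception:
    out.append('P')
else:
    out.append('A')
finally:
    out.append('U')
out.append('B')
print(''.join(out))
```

Execution trace: 'M' (except IndexError) → 'U' (finally) → 'B' (after the try/except). Output: MUB

Answer: MUB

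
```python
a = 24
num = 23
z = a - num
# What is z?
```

Trace:
`a = 24` → a = 24
`num = 23` → num = 23
`z = a - num` → z = 1
So z = 1

Answer: 1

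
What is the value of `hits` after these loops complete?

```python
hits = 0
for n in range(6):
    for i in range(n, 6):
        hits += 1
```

Upper triangle: 6 + 5 + ... + 1
`hits` takes the values: 0 → 1 → 2 → 3 → 4 → 5 → 6 → 7 → 8 → 9 → 10 → 11 → 12 → 13 → 14 → 15 → 16 → 17 → 18 → 19 → 20 → 21

Answer: 21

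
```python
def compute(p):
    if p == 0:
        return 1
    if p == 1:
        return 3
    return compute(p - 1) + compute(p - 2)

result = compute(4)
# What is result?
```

Build up from base cases: compute(0)=1, compute(1)=3, compute(2)=4, compute(3)=7, compute(4)=11

Answer: 11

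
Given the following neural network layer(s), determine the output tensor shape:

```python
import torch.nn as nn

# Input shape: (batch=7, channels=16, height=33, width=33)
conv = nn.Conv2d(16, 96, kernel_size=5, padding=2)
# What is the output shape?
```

Input: (7, 16, 33, 33) -> Output: (7, 96, 33, 33)

Answer: (7, 96, 33, 33)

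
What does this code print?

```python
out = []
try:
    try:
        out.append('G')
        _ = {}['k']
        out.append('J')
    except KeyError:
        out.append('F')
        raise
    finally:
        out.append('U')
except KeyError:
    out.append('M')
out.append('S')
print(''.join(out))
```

Execution trace: 'G' (try body) → 'F' (except KeyError) → 'U' (finally) → 'M' (outer except KeyError) → 'S' (after the try/except). Output: GFUMS

Answer: GFUMS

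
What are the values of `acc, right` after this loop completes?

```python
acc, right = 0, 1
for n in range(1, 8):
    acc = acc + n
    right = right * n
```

Sum and factorial of 1 to 7
`acc, right` takes the values: (0, 1) → (1, 1) → (3, 1) → (3, 2) → (6, 2) → (6, 6) → (10, 6) → (10, 24) → (15, 24) → (15, 120) → (21, 120) → (21, 720) → (28, 720) → (28, 5040)

Answer: 28, 5040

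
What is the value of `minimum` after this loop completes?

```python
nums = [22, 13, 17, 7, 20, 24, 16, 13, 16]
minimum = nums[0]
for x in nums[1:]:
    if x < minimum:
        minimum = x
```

Minimum of [22, 13, 17, 7, 20, 24, 16, 13, 16]
`minimum` takes the values: 22 → 13 → 7

Answer: 7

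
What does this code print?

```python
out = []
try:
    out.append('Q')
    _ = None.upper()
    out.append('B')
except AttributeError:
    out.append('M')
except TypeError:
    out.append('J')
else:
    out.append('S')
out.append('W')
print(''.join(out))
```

Execution trace: 'Q' (try body) → 'M' (except AttributeError) → 'W' (after the try/except). Output: QMW

Answer: QMW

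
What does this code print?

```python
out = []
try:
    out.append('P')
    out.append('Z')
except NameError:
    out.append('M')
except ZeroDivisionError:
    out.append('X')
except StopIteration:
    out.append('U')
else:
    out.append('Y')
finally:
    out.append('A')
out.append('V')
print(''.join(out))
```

Execution trace: 'P' (try body) → 'Z' (try body, no exception) → 'Y' (else) → 'A' (finally) → 'V' (after the try/except). Output: PZYAV

Answer: PZYAV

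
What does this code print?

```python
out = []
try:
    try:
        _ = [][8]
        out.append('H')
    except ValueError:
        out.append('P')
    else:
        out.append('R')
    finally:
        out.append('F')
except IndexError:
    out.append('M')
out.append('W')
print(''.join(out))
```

Execution trace: 'F' (inner finally) → 'M' (outer except IndexError) → 'W' (after the try/except). Output: FMW

Answer: FMW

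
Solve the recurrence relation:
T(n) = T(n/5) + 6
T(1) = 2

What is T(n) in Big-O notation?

Each step divides n by 5 and adds 6. After log_5(n) steps we reach T(1)=2. So T(n) = 6·log_5(n) + 2 = O(log n).

Answer: O(log n)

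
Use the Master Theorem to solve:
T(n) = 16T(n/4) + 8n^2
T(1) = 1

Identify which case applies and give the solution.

a=16, b=4, f(n)=8n^2. log_4(16) = 2. Since c=2 = 2, Case 2 applies: T(n) = Θ(n^log_b(a) · log n) = O(n^2 log n).

Answer: O(n^2 log n) - Case 2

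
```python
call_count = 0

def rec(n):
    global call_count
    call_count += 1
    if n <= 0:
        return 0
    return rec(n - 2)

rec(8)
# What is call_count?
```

Linear recursion stepping by 2: 5 calls from n=8 down to ≤0.

Answer: 5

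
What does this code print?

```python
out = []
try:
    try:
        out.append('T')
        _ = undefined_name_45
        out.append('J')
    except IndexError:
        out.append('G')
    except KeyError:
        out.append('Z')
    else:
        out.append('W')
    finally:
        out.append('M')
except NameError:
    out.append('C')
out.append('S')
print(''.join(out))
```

Execution trace: 'T' (inner try body) → 'M' (inner finally) → 'C' (outer except NameError) → 'S' (after the try/except). Output: TMCS

Answer: TMCS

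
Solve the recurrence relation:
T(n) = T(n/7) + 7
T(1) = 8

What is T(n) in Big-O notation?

Each step divides n by 7 and adds 7. After log_7(n) steps we reach T(1)=8. So T(n) = 7·log_7(n) + 8 = O(log n).

Answer: O(log n)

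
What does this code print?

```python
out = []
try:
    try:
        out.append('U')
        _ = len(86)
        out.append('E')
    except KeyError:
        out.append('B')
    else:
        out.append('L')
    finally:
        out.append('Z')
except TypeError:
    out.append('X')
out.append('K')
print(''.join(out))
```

Execution trace: 'U' (try body) → 'Z' (finally) → 'X' (outer except TypeError) → 'K' (after the try/except). Output: UZXK

Answer: UZXK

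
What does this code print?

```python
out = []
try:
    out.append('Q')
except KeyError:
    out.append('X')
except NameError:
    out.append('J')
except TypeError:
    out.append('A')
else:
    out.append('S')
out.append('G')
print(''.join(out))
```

Execution trace: 'Q' (try body, no exception) → 'S' (else) → 'G' (after the try/except). Output: QSG

Answer: QSG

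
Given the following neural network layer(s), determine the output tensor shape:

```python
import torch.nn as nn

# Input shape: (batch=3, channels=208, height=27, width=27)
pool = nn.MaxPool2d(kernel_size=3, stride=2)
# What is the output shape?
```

Input: (3, 208, 27, 27) -> Output: (3, 208, 13, 13)

Answer: (3, 208, 13, 13)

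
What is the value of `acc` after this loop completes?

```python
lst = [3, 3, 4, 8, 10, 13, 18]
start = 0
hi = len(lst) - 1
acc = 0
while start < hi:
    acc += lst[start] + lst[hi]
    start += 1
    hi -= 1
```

Sum of pairs from ends
`acc` takes the values: 0 → 21 → 37 → 51

Answer: 51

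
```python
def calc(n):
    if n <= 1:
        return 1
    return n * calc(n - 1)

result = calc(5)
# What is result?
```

calc(5) = 5 * 4 * 3 * 2 * 1 = 120

Answer: 120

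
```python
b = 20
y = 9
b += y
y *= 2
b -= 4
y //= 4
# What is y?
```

Trace:
`b = 20` → b = 20
`y = 9` → y = 9
`b += y` → b = 29
`y *= 2` → y = 18
`b -= 4` → b = 25
`y //= 4` → y = 4
So y = 4

Answer: 4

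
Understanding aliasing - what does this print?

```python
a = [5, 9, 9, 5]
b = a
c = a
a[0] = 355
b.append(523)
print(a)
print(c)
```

Key concept: multiple aliases.
Step by step:
`a = [5, 9, 9, 5]` → a = [5, 9, 9, 5]
`b = a` → b = [5, 9, 9, 5] (same object as a)
`c = a` → c = [5, 9, 9, 5] (same object as a, b)
`a[0] = 355` → a = [355, 9, 9, 5] (same object as b, c); b = [355, 9, 9, 5] (same object as a, c); c = [355, 9, 9, 5] (same object as a, b)
`b.append(523)` → a = [355, 9, 9, 5, 523] (same object as b, c); b = [355, 9, 9, 5, 523] (same object as a, c); c = [355, 9, 9, 5, 523] (same object as a, b)
`print(a)` → prints [355, 9, 9, 5, 523]
`print(c)` → prints [355, 9, 9, 5, 523]

Answer:
[355, 9, 9, 5, 523]
[355, 9, 9, 5, 523]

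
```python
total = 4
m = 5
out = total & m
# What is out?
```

Trace:
`total = 4` → total = 4
`m = 5` → m = 5
`out = total & m` → out = 4
So out = 4

Answer: 4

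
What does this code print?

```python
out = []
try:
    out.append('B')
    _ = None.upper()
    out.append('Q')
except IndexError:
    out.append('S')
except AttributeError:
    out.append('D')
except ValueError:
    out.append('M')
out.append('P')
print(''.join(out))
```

Execution trace: 'B' (try body) → 'D' (except AttributeError) → 'P' (after the try/except). Output: BDP

Answer: BDP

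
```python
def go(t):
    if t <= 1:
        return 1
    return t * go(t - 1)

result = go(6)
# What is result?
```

go(6) = 6 * 5 * 4 * 3 * 2 * 1 = 720

Answer: 720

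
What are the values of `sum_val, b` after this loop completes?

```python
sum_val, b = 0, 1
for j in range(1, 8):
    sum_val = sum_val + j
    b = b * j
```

Sum and factorial of 1 to 7
`sum_val, b` takes the values: (0, 1) → (1, 1) → (3, 1) → (3, 2) → (6, 2) → (6, 6) → (10, 6) → (10, 24) → (15, 24) → (15, 120) → (21, 120) → (21, 720) → (28, 720) → (28, 5040)

Answer: 28, 5040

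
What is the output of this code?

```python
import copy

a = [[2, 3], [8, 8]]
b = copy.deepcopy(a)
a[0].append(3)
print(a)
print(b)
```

Key concept: deep copy is fully independent.
Step by step:
`a = [[2, 3], [8, 8]]` → a = [[2, 3], [8, 8]]
`b = copy.deepcopy(a)` → b = [[2, 3], [8, 8]]
`a[0].append(3)` → a = [[2, 3, 3], [8, 8]]
`print(a)` → prints [[2, 3, 3], [8, 8]]
`print(b)` → prints [[2, 3], [8, 8]]

Answer:
[[2, 3, 3], [8, 8]]
[[2, 3], [8, 8]]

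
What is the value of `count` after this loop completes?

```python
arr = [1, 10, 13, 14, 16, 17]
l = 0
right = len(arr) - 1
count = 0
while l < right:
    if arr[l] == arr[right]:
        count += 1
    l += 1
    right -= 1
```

Count matching pairs from ends
`count` takes the values: 0

Answer: 0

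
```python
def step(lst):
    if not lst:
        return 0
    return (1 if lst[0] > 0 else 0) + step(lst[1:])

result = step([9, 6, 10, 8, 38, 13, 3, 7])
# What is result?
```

Count of positive elements in [9, 6, 10, 8, 38, 13, 3, 7] = 8

Answer: 8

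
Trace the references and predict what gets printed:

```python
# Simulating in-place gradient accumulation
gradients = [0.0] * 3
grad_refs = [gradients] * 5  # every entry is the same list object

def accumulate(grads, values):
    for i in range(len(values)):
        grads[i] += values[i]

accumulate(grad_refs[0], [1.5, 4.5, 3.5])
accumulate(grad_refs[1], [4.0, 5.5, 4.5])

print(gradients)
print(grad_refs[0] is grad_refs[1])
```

Key concept: gradient accumulation aliasing.
Step by step:
`gradients = [0.0] * 3` → gradients = [0.0, 0.0, 0.0]
`grad_refs = [gradients] * 5` → grad_refs = [[0.0, 0.0, 0.0], [0.0, 0.0, 0.0], [0.0, 0.0, 0.0], [0.0, 0.0, 0.0], [0.0, 0.0, 0.0]]
`accumulate(grad_refs[0], [1.5, 4.5, 3.5])` → gradients = [1.5, 4.5, 3.5]; grad_refs = [[1.5, 4.5, 3.5], [1.5, 4.5, 3.5], [1.5, 4.5, 3.5], [1.5, 4.5, 3.5], [1.5, 4.5, 3.5]]
`accumulate(grad_refs[1], [4.0, 5.5, 4.5])` → gradients = [5.5, 10.0, 8.0]; grad_refs = [[5.5, 10.0, 8.0], [5.5, 10.0, 8.0], [5.5, 10.0, 8.0], [5.5, 10.0, 8.0], [5.5, 10.0, 8.0]]
`print(gradients)` → prints [5.5, 10.0, 8.0]
`print(grad_refs[0] is grad_refs[1])` → prints True

Answer:
[5.5, 10.0, 8.0]
True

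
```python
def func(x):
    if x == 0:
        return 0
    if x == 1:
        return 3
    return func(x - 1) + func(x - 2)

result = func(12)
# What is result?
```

Build up from base cases: func(0)=0, func(1)=3, func(2)=3, func(3)=6, func(4)=9, func(5)=15, func(6)=24, ..., func(12)=432

Answer: 432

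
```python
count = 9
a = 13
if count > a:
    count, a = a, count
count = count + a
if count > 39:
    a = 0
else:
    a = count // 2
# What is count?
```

Trace:
`count = 9` → count = 9
`a = 13` → a = 13
`if count > a: ...` → count > a is False → no variable changes
`count = count + a` → count = 22
`if count > 39: ...` → count > 39 is False, take else branch → a = 11
So count = 22

Answer: 22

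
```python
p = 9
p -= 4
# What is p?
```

Trace:
`p = 9` → p = 9
`p -= 4` → p = 5
So p = 5

Answer: 5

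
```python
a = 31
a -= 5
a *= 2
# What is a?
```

Trace:
`a = 31` → a = 31
`a -= 5` → a = 26
`a *= 2` → a = 52
So a = 52

Answer: 52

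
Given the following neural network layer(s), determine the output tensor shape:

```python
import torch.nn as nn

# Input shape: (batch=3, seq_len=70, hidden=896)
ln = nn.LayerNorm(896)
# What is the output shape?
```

Input: (3, 70, 896) -> Output: (3, 70, 896)

Answer: (3, 70, 896)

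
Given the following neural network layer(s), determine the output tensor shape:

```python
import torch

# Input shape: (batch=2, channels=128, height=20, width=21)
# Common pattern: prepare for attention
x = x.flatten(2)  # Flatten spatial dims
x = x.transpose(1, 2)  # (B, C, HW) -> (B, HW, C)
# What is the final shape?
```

Input: (2, 128, 20, 21) -> after flatten(2): (2, 128, 420) -> Output: (2, 420, 128)

Answer: (2, 420, 128)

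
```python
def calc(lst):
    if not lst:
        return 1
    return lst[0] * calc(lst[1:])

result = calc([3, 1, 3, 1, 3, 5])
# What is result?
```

Product over [3, 1, 3, 1, 3, 5] = 3 * 1 * 3 * 1 * 3 * 5 = 135

Answer: 135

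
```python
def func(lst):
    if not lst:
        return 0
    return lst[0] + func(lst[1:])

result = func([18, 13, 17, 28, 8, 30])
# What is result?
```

18 + 13 + 17 + 28 + 8 + 30 + 0 = 114

Answer: 114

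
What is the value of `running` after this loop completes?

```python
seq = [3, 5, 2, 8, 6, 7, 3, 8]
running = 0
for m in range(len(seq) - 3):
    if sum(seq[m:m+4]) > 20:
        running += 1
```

Count windows with sum > 20
`running` takes the values: 0 → 1 → 2 → 3 → 4

Answer: 4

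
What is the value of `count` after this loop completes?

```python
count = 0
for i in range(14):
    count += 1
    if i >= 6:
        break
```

Loop breaks when i reaches 6, count is 7
`count` takes the values: 0 → 1 → 2 → 3 → 4 → 5 → 6 → 7

Answer: 7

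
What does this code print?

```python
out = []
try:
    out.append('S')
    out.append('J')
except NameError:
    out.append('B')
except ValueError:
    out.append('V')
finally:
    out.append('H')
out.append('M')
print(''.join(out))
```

Execution trace: 'S' (try body) → 'J' (try body, no exception) → 'H' (finally) → 'M' (after the try/except). Output: SJHM

Answer: SJHM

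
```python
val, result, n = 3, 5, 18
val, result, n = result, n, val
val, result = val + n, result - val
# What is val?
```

Trace:
`val, result, n = 3, 5, 18` → val = 3; result = 5; n = 18
`val, result, n = result, n, val` → val = 5; result = 18; n = 3
`val, result = val + n, result - val` → val = 8; result = 13
So val = 8

Answer: 8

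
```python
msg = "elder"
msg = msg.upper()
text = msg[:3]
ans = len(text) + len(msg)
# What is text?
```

Trace:
`msg = "elder"` → msg = 'elder'
`msg = msg.upper()` → msg = 'ELDER'
`text = msg[:3]` → text = 'ELD'
`ans = len(text) + len(msg)` → ans = 8
So text = 'ELD'

Answer: 'ELD'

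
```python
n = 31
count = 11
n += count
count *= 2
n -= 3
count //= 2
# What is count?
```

Trace:
`n = 31` → n = 31
`count = 11` → count = 11
`n += count` → n = 42
`count *= 2` → count = 22
`n -= 3` → n = 39
`count //= 2` → count = 11
So count = 11

Answer: 11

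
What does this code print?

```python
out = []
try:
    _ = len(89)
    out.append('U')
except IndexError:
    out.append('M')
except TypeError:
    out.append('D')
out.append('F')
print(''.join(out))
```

Execution trace: 'D' (except TypeError) → 'F' (after the try/except). Output: DF

Answer: DF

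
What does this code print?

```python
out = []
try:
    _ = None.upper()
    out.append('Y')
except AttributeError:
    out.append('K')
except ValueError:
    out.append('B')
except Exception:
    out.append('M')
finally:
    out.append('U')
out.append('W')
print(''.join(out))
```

Execution trace: 'K' (except AttributeError) → 'U' (finally) → 'W' (after the try/except). Output: KUW

Answer: KUW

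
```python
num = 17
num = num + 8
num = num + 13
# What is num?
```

Trace:
`num = 17` → num = 17
`num = num + 8` → num = 25
`num = num + 13` → num = 38
So num = 38

Answer: 38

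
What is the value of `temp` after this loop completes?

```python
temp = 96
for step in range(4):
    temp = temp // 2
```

Halve 4 times: 96 // 2^4 = 6
`temp` takes the values: 96 → 48 → 24 → 12 → 6

Answer: 6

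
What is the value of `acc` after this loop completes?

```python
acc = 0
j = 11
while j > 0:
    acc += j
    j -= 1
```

Sum 11 down to 1
`acc` takes the values: 0 → 11 → 21 → 30 → 38 → 45 → 51 → 56 → 60 → 63 → 65 → 66

Answer: 66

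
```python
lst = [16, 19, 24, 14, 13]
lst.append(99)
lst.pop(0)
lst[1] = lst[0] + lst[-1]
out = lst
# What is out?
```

Trace:
`lst = [16, 19, 24, 14, 13]` → lst = [16, 19, 24, 14, 13]
`lst.append(99)` → lst = [16, 19, 24, 14, 13, 99]
`lst.pop(0)` → lst = [19, 24, 14, 13, 99]
`lst[1] = lst[0] + lst[-1]` → lst = [19, 118, 14, 13, 99]
`out = lst` → out = [19, 118, 14, 13, 99]
So out = [19, 118, 14, 13, 99]

Answer: [19, 118, 14, 13, 99]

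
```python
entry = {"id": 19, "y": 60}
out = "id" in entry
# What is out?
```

Trace:
`entry = {"id": 19, "y": 60}` → entry = {'id': 19, 'y': 60}
`out = "id" in entry` → out = True
So out = True

Answer: True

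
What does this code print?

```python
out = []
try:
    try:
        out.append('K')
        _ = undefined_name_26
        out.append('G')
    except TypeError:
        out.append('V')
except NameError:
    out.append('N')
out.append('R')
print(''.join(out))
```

Execution trace: 'K' (try body) → 'N' (outer except NameError) → 'R' (after the try/except). Output: KNR

Answer: KNR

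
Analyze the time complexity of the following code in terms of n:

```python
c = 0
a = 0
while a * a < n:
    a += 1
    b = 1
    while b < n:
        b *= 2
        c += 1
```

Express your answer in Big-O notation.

Each loop level contributes: √n × log n. Multiplying the contributions gives O(√n log n).

Answer: O(√n log n)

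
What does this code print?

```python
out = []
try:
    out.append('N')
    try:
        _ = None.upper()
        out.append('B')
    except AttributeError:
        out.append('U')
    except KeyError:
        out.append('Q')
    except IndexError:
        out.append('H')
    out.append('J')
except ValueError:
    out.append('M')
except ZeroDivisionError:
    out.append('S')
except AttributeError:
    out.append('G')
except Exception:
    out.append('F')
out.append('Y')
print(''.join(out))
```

Execution trace: 'N' (try body) → 'U' (inner except AttributeError) → 'J' (try body, no exception) → 'Y' (after the try/except). Output: NUJY

Answer: NUJY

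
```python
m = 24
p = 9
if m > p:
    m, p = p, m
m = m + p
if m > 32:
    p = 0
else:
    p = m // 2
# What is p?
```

Trace:
`m = 24` → m = 24
`p = 9` → p = 9
`if m > p: ...` → m > p is True → m = 9; p = 24
`m = m + p` → m = 33
`if m > 32: ...` → m > 32 is True → p = 0
So p = 0

Answer: 0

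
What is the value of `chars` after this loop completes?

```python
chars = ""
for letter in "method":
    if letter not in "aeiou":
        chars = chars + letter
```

Remove vowels from 'method'
`chars` takes the values: "" → "m" → "mt" → "mth" → "mthd"

Answer: "mthd"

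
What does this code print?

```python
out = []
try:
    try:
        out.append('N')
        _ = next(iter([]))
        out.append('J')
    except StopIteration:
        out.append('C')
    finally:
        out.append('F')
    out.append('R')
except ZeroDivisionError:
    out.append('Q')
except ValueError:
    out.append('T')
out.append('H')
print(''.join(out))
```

Execution trace: 'N' (inner try body) → 'C' (inner except StopIteration) → 'F' (inner finally) → 'R' (try body, no exception) → 'H' (after the try/except). Output: NCFRH

Answer: NCFRH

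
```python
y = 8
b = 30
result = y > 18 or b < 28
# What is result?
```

Trace:
`y = 8` → y = 8
`b = 30` → b = 30
`result = y > 18 or b < 28` → result = False
So result = False

Answer: False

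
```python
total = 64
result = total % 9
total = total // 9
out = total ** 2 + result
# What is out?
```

Trace:
`total = 64` → total = 64
`result = total % 9` → result = 1
`total = total // 9` → total = 7
`out = total ** 2 + result` → out = 50
So out = 50

Answer: 50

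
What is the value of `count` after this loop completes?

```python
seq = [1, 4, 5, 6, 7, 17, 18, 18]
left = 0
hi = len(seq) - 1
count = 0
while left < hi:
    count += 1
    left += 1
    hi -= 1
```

Iterations until pointers meet (list length 8)
`count` takes the values: 0 → 1 → 2 → 3 → 4

Answer: 4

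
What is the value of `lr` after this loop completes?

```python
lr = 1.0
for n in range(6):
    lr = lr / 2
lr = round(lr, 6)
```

Halving LR 6 times: 1 / 2^6
`lr` takes the values: 1.0 → 0.5 → 0.25 → 0.125 → 0.0625 → 0.03125 → 0.015625

Answer: 0.015625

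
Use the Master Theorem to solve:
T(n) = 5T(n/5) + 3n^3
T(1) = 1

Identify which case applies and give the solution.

a=5, b=5, f(n)=3n^3. log_5(5) = 1. Since c=3 > 1 and the regularity condition holds (5(n/5)^3 = (5/5^3)n^3 with 5/5^3 < 1), Case 3 applies: T(n) = Θ(f(n)) = O(n^3).

Answer: O(n^3) - Case 3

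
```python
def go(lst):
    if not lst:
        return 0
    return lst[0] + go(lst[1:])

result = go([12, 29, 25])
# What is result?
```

12 + 29 + 25 + 0 = 66

Answer: 66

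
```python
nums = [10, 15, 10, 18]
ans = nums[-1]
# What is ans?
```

Trace:
`nums = [10, 15, 10, 18]` → nums = [10, 15, 10, 18]
`ans = nums[-1]` → ans = 18
So ans = 18

Answer: 18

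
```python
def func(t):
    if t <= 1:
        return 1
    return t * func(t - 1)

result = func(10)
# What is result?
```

func(10) = 10 * 9 * 8 * 7 * 6 * 5 * 4 * 3 * 2 * 1 = 3628800

Answer: 3628800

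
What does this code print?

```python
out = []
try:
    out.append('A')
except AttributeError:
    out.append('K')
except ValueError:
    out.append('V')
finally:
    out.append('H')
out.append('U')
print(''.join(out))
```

Execution trace: 'A' (try body, no exception) → 'H' (finally) → 'U' (after the try/except). Output: AHU

Answer: AHU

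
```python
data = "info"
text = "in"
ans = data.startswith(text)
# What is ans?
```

Trace:
`data = "info"` → data = 'info'
`text = "in"` → text = 'in'
`ans = data.startswith(text)` → ans = True
So ans = True

Answer: True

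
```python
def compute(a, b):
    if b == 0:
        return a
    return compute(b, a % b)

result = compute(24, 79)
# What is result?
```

compute(24, 79) -> compute(79, 24) -> compute(24, 7) -> compute(7, 3) -> compute(3, 1) -> compute(1, 0) -> 1

Answer: 1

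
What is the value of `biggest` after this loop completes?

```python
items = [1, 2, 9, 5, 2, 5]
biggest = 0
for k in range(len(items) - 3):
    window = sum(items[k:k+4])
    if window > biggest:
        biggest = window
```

Max sum of 4-element window in [1, 2, 9, 5, 2, 5]
`biggest` takes the values: 0 → 17 → 18 → 21

Answer: 21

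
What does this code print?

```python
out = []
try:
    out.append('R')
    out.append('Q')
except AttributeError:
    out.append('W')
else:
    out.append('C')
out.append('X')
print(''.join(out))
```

Execution trace: 'R' (try body) → 'Q' (try body, no exception) → 'C' (else) → 'X' (after the try/except). Output: RQCX

Answer: RQCX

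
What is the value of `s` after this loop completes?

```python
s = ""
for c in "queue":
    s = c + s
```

Reverse 'queue'
`s` takes the values: "" → "q" → "uq" → "euq" → "ueuq" → "eueuq"

Answer: "eueuq"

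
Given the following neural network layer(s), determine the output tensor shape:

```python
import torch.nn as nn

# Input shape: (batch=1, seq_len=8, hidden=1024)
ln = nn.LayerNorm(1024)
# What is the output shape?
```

Input: (1, 8, 1024) -> Output: (1, 8, 1024)

Answer: (1, 8, 1024)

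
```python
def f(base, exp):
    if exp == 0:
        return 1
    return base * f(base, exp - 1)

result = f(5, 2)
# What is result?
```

f(5, 2) = 5 * 5 = 25

Answer: 25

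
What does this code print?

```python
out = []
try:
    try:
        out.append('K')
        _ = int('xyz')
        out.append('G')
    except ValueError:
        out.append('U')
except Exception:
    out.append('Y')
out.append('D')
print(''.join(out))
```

Execution trace: 'K' (inner try body) → 'U' (inner except ValueError) → 'D' (after the try/except). Output: KUD

Answer: KUD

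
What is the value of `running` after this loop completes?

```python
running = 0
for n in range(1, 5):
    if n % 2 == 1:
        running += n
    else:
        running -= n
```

Add odd, subtract even
`running` takes the values: 0 → 1 → -1 → 2 → -2

Answer: -2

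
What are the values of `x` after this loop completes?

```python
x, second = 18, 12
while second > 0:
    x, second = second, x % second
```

GCD of 18 and 12
`x` takes the values: 18 → 12 → 6

Answer: 6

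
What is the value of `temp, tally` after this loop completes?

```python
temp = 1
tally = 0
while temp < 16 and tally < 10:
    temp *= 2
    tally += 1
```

Double until >= 16 or 10 iterations
`temp, tally` takes the values: (1, 0) → (2, 0) → (2, 1) → (4, 1) → (4, 2) → (8, 2) → (8, 3) → (16, 3) → (16, 4)

Answer: 16, 4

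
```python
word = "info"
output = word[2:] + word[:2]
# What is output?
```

Trace:
`word = "info"` → word = 'info'
`output = word[2:] + word[:2]` → output = 'foin'
So output = 'foin'

Answer: 'foin'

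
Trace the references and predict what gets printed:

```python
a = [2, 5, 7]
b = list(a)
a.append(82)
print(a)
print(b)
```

Key concept: list() constructor creates copy.
Step by step:
`a = [2, 5, 7]` → a = [2, 5, 7]
`b = list(a)` → b = [2, 5, 7]
`a.append(82)` → a = [2, 5, 7, 82]
`print(a)` → prints [2, 5, 7, 82]
`print(b)` → prints [2, 5, 7]

Answer:
[2, 5, 7, 82]
[2, 5, 7]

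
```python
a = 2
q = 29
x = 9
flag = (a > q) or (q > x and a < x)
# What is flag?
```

Trace:
`a = 2` → a = 2
`q = 29` → q = 29
`x = 9` → x = 9
`flag = (a > q) or (q > x and a < x)` → flag = True
So flag = True

Answer: True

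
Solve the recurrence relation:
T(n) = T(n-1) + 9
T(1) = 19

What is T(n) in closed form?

Unrolling: T(n) = T(1) + 9·(n-1) = 19 + 9(n-1) = 9n + 10.

Answer: T(n) = 9n + 10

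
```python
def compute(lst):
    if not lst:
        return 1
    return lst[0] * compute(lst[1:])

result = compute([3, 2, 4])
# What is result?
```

Product over [3, 2, 4] = 3 * 2 * 4 = 24

Answer: 24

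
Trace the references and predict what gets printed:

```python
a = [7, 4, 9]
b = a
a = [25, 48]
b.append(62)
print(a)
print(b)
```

Key concept: rebinding vs mutation: a is rebound to a new list, b still points at the original.
Step by step:
`a = [7, 4, 9]` → a = [7, 4, 9]
`b = a` → b = [7, 4, 9] (same object as a)
`a = [25, 48]` → a = [25, 48]
`b.append(62)` → b = [7, 4, 9, 62]
`print(a)` → prints [25, 48]
`print(b)` → prints [7, 4, 9, 62]

Answer:
[25, 48]
[7, 4, 9, 62]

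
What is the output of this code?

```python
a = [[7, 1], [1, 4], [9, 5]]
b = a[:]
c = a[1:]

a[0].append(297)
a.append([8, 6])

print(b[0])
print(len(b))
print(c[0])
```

Key concept: slice with nested mutation.
Step by step:
`a = [[7, 1], [1, 4], [9, 5]]` → a = [[7, 1], [1, 4], [9, 5]]
`b = a[:]` → b = [[7, 1], [1, 4], [9, 5]]
`c = a[1:]` → c = [[1, 4], [9, 5]]
`a[0].append(297)` → a = [[7, 1, 297], [1, 4], [9, 5]]; b = [[7, 1, 297], [1, 4], [9, 5]]
`a.append([8, 6])` → a = [[7, 1, 297], [1, 4], [9, 5], [8, 6]]
`print(b[0])` → prints [7, 1, 297]
`print(len(b))` → prints 3
`print(c[0])` → prints [1, 4]

Answer:
[7, 1, 297]
3
[1, 4]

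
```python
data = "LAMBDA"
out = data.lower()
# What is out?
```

Trace:
`data = "LAMBDA"` → data = 'LAMBDA'
`out = data.lower()` → out = 'lambda'
So out = 'lambda'

Answer: 'lambda'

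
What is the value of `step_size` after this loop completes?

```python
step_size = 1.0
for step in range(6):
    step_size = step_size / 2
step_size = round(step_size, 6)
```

Halving LR 6 times: 1 / 2^6
`step_size` takes the values: 1.0 → 0.5 → 0.25 → 0.125 → 0.0625 → 0.03125 → 0.015625

Answer: 0.015625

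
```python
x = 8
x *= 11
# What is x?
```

Trace:
`x = 8` → x = 8
`x *= 11` → x = 88
So x = 88

Answer: 88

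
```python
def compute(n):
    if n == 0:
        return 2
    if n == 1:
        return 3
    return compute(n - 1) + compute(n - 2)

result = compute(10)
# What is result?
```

Build up from base cases: compute(0)=2, compute(1)=3, compute(2)=5, compute(3)=8, compute(4)=13, compute(5)=21, compute(6)=34, ..., compute(10)=233

Answer: 233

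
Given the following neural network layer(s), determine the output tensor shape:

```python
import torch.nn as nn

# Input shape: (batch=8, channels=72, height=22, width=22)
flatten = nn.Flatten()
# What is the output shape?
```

Input: (8, 72, 22, 22) -> Output: (8, 34848)

Answer: (8, 34848)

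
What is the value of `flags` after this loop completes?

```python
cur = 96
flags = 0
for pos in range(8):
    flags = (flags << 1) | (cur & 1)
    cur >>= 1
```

Reverse lowest 8 bits of 96
`flags` takes the values: 0 → 1 → 3 → 6

Answer: 6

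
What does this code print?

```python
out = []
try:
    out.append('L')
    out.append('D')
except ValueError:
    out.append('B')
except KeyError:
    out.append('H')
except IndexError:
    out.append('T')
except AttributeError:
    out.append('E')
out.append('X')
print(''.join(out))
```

Execution trace: 'L' (try body) → 'D' (try body, no exception) → 'X' (after the try/except). Output: LDX

Answer: LDX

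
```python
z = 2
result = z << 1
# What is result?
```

Trace:
`z = 2` → z = 2
`result = z << 1` → result = 4
So result = 4

Answer: 4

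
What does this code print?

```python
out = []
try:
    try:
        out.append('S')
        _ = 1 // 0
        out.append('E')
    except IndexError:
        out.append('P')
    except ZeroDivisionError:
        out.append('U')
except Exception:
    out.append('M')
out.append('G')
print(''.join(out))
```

Execution trace: 'S' (inner try body) → 'U' (inner except ZeroDivisionError) → 'G' (after the try/except). Output: SUG

Answer: SUG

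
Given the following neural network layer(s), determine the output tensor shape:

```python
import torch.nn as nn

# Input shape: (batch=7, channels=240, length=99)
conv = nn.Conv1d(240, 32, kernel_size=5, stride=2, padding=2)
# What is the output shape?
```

Input: (7, 240, 99) -> Output: (7, 32, 50)

Answer: (7, 32, 50)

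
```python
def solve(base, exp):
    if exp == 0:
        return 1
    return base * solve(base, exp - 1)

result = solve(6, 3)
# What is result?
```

solve(6, 3) = 6 * 6 * 6 = 216

Answer: 216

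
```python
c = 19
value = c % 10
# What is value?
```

Trace:
`c = 19` → c = 19
`value = c % 10` → value = 9
So value = 9

Answer: 9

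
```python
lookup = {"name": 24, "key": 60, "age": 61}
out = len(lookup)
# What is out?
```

Trace:
`lookup = {"name": 24, "key": 60, "age": 61}` → lookup = {'name': 24, 'key': 60, 'age': 61}
`out = len(lookup)` → out = 3
So out = 3

Answer: 3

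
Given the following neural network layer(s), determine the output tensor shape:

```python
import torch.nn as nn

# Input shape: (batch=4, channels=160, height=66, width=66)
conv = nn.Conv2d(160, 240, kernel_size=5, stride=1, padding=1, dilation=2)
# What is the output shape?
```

Input: (4, 160, 66, 66) -> Output: (4, 240, 60, 60)

Answer: (4, 240, 60, 60)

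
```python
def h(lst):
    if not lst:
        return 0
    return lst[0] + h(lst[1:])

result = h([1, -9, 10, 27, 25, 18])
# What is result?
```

1 + (-9) + 10 + 27 + 25 + 18 + 0 = 72

Answer: 72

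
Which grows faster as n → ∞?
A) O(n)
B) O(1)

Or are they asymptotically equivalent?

O(n) vs O(1): Higher order terms dominate.

Answer: A) O(n) grows faster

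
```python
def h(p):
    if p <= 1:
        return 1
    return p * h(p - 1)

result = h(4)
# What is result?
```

h(4) = 4 * 3 * 2 * 1 = 24

Answer: 24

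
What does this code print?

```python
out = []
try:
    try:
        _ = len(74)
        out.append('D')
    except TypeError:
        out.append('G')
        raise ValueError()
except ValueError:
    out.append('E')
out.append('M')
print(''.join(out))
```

Execution trace: 'G' (inner except TypeError) → 'E' (outer except ValueError) → 'M' (after the try/except). Output: GEM

Answer: GEM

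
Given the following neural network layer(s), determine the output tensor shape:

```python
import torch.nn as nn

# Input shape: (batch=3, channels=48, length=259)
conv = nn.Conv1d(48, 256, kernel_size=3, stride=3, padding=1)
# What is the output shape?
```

Input: (3, 48, 259) -> Output: (3, 256, 87)

Answer: (3, 256, 87)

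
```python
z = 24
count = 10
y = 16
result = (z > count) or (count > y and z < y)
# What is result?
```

Trace:
`z = 24` → z = 24
`count = 10` → count = 10
`y = 16` → y = 16
`result = (z > count) or (count > y and z < y)` → result = True
So result = True

Answer: True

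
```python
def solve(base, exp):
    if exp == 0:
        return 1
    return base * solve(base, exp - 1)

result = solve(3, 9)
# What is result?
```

solve(3, 9) = 3 * 3 * 3 * 3 * 3 * 3 * 3 * 3 * 3 = 19683

Answer: 19683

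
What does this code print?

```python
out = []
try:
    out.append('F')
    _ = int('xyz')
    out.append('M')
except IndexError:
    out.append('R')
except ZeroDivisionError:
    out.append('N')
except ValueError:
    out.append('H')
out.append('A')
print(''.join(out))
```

Execution trace: 'F' (try body) → 'H' (except ValueError) → 'A' (after the try/except). Output: FHA

Answer: FHA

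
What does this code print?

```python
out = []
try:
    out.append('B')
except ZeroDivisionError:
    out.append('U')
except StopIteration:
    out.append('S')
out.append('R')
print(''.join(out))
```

Execution trace: 'B' (try body, no exception) → 'R' (after the try/except). Output: BR

Answer: BR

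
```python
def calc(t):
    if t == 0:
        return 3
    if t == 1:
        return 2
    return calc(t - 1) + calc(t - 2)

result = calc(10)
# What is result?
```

Build up from base cases: calc(0)=3, calc(1)=2, calc(2)=5, calc(3)=7, calc(4)=12, calc(5)=19, calc(6)=31, ..., calc(10)=212

Answer: 212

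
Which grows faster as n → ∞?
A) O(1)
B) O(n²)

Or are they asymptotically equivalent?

O(1) vs O(n²): Higher order terms dominate.

Answer: B) O(n²) grows faster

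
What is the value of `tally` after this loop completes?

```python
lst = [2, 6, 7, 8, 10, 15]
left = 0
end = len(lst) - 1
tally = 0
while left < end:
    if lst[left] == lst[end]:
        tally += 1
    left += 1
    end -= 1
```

Count matching pairs from ends
`tally` takes the values: 0

Answer: 0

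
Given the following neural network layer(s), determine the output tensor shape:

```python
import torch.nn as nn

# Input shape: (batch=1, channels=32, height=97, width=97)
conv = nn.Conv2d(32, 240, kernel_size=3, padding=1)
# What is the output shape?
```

Input: (1, 32, 97, 97) -> Output: (1, 240, 97, 97)

Answer: (1, 240, 97, 97)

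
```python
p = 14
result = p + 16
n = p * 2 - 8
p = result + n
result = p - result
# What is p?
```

Trace:
`p = 14` → p = 14
`result = p + 16` → result = 30
`n = p * 2 - 8` → n = 20
`p = result + n` → p = 50
`result = p - result` → result = 20
So p = 50

Answer: 50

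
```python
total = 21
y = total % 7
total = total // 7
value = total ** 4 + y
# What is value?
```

Trace:
`total = 21` → total = 21
`y = total % 7` → y = 0
`total = total // 7` → total = 3
`value = total ** 4 + y` → value = 81
So value = 81

Answer: 81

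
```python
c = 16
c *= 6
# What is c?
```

Trace:
`c = 16` → c = 16
`c *= 6` → c = 96
So c = 96

Answer: 96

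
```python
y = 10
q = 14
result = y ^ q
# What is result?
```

Trace:
`y = 10` → y = 10
`q = 14` → q = 14
`result = y ^ q` → result = 4
So result = 4

Answer: 4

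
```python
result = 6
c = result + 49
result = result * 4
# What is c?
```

Trace:
`result = 6` → result = 6
`c = result + 49` → c = 55
`result = result * 4` → result = 24
So c = 55

Answer: 55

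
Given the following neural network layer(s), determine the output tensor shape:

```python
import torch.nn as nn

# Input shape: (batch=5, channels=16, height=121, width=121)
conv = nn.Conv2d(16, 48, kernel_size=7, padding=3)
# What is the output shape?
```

Input: (5, 16, 121, 121) -> Output: (5, 48, 121, 121)

Answer: (5, 48, 121, 121)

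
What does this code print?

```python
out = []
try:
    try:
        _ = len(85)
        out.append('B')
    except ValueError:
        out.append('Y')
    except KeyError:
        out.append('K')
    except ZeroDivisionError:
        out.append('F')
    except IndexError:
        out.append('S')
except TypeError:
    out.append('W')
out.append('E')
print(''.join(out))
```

Execution trace: 'W' (outer except TypeError) → 'E' (after the try/except). Output: WE

Answer: WE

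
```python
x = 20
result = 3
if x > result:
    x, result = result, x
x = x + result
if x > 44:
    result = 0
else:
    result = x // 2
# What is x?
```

Trace:
`x = 20` → x = 20
`result = 3` → result = 3
`if x > result: ...` → x > result is True → x = 3; result = 20
`x = x + result` → x = 23
`if x > 44: ...` → x > 44 is False, take else branch → result = 11
So x = 23

Answer: 23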